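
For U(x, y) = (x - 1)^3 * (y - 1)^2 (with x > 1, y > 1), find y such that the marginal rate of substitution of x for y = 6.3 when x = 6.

MU_x = 3·(x−1)^2·(y−1)^2, MU_y = 2·(x−1)^3·(y−1).
MRS = (3/2)·(y−1)/(x−1).
Substitute x = 6: MRS = (y − 1)/(10/3). Setting this equal to 6.3 gives y − 1 = 6.3·(10/3) = 21, so y = 22.

y = 22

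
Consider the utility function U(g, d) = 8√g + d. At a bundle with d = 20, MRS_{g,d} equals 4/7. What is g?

MU_g = 8/(2√g), MU_d = 1.
MRS = 8/(2√g) ÷ 1.
MRS depends only on g: 4/√g = 4/7 ⇒ √g = 4/(4/7) = 7 ⇒ g = 49.

g = 49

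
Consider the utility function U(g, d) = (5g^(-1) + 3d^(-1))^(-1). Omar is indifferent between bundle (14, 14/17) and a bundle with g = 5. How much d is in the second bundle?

d = 1

U depends on (g, d) only through S = 5g^(-1) + 3d^(-1), so equal utility means equal S. At (14, 14/17): S = 4.
With g = 5: 5·5^(-1) = 1, so 3d^(-1) = 4 − 1 = 3, i.e. d^(-1) = 1.
Hence d = 1/1 = 1.
Check: U(5, 1) = 0.25.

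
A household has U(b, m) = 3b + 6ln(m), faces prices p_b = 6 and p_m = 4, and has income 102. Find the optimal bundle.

b* = 15, m* = 3

MU_b = 3, MU_m = 6/m.
MRS = 3 ÷ (6/m).
Tangency: set MRS = p_b/p_m = 6/4 = 1.5.
MRS depends only on m: 0.5·m = 1.5 ⇒ m* = 1.5/0.5 = 3.
From the budget, 6·b = 102 − 4·3 = 90, so b* = 15.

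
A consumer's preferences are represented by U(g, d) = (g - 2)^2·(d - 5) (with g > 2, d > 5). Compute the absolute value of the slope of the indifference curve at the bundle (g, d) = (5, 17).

MRS = 8

MU_g = 2·(g−2)·(d−5), MU_d = (g−2)^2.
MRS = (2/1)·(d−5)/(g−2).
At (5, 17): MRS = 8.
So at (5, 17) the consumer would give up 8 units of d for one more unit of g.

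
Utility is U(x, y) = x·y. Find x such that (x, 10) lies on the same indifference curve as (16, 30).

x = 48

U(16, 30) = 480.
Set U(x, 10) = 480 and solve.
With y = 10: x = 480/10 = 48.
Check: U(48, 10) = 480.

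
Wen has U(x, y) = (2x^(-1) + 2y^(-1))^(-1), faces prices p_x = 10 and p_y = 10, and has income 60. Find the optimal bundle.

For CES with ρ = -1, MRS = (y/x)^2.
Tangency: set MRS = p_x/p_y = 10/10 = 1.
So (y/x)^2 = 1; taking the square root, y/x = 1, i.e. y = x.
Substitute into the budget 10·x + 10·y = 60: 20·x = 60, so x* = 3 and y* = 3.

x* = 3, y* = 3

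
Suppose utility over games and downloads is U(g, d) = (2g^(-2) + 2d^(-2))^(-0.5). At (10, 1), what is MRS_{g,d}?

MRS = 1/1000

For CES with ρ = -2, MRS = (d/g)^3.
At (10, 1): MRS = 1/1000.
That is, one extra unit of g is worth 1/1000 units of d at the margin.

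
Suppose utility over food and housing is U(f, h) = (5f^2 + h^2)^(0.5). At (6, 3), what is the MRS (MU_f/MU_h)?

MRS = 10

For CES with ρ = 2, MRS = (5/1)·(h/f)^(-1).
At (6, 3): MRS = 10.
That is, one extra unit of f is worth 10 units of h at the margin.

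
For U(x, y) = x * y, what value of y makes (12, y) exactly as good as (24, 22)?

U(24, 22) = 528.
Set U(12, y) = 528 and solve.
With x = 12: y = 528/12 = 44.
Check: U(12, 44) = 528.

y = 44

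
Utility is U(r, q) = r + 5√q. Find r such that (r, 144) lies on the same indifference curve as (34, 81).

U(34, 81) = 79.
Set U(r, 144) = 79 and solve.
With q = 144: √144 = 12, so r = 79 − 5·12 = 19.
Check: U(19, 144) = 79.

r = 19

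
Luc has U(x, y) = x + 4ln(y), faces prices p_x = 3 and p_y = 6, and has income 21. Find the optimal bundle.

x* = 3, y* = 2

MU_x = 1, MU_y = 4/y.
MRS = 1 ÷ (4/y).
Tangency: set MRS = p_x/p_y = 3/6 = 0.5.
MRS depends only on y: 0.25·y = 0.5 ⇒ y* = 0.5/0.25 = 2.
From the budget, 3·x = 21 − 6·2 = 9, so x* = 3.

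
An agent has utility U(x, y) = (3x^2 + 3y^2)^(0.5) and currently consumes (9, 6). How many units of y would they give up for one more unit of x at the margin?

For CES with ρ = 2, MRS = (y/x)^(-1).
At (9, 6): MRS = 1.5.
The indifference curve has slope −1.5 at this bundle.

MRS = 1.5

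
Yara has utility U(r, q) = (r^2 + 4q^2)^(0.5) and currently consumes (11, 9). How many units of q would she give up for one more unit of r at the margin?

For CES with ρ = 2, MRS = (1/4)·(q/r)^(-1).
At (11, 9): MRS = 11/36.
That is, one extra unit of r is worth 11/36 units of q at the margin.

MRS = 11/36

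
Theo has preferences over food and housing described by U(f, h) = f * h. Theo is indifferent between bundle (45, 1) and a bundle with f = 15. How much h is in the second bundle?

h = 3

U(45, 1) = 45.
Set U(15, h) = 45 and solve.
With f = 15: h = 45/15 = 3.
Check: U(15, 3) = 45.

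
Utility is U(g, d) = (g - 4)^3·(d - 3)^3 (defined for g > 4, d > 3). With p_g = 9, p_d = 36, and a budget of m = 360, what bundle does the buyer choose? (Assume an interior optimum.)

MU_g = 3·(g−4)^2·(d−3)^3, MU_d = 3·(g−4)^3·(d−3)^2.
MRS = (d−3)/(g−4).
Tangency: set MRS = p_g/p_d = 9/36 = 0.25.
So (d − 3)/(g − 4) = 0.25, i.e. (d − 3) = 0.25·(g − 4).
Rewrite the budget in excess-of-subsistence terms: 9·(g − 4) + 36·(d − 3) = 360 − 9·4 − 36·3 = 216.
Substituting, 18·(g − 4) = 216, so g − 4 = 12 and g* = 16.
Then d − 3 = 0.25·12 = 3, so d* = 6.

g* = 16, d* = 6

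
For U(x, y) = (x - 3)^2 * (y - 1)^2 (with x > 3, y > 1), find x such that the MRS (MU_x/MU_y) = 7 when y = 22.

MU_x = 2·(x−3)·(y−1)^2, MU_y = 2·(x−3)^2·(y−1).
MRS = (y−1)/(x−3).
Substitute y = 22: MRS = 21/(x − 3). Setting this equal to 7 gives x − 3 = 21/7 = 3, so x = 6.

x = 6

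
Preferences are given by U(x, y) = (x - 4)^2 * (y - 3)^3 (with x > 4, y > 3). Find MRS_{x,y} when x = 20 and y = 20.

MU_x = 2·(x−4)·(y−3)^3, MU_y = 3·(x−4)^2·(y−3)^2.
MRS = (2/3)·(y−3)/(x−4).
At (20, 20): MRS = 17/24.
That is, one extra unit of x is worth 17/24 units of y at the margin.

MRS = 17/24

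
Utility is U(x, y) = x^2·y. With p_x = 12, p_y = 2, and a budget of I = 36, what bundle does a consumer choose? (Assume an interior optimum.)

x* = 2, y* = 6

MU_x = 2·x·y and MU_y = x^2.
MRS = MU_x/MU_y = (2/1)·y/x.
Tangency: set MRS = p_x/p_y = 12/2 = 6.
So (2/1)·y/x = 6, i.e. y = 3·x.
Substitute into the budget 12·x + 2·y = 36: 18·x = 36, so x* = 2.
Then y* = 3·2 = 6.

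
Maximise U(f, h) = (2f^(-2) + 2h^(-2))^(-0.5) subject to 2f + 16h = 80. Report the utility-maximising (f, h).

f* = 8, h* = 4

For CES with ρ = -2, MRS = (h/f)^3.
Tangency: set MRS = p_f/p_h = 2/16 = 0.125.
So (h/f)^3 = 0.125; taking the cube root, h/f = 0.5, i.e. h = 0.5·f.
Substitute into the budget 2·f + 16·h = 80: 10·f = 80, so f* = 8 and h* = 0.5·8 = 4.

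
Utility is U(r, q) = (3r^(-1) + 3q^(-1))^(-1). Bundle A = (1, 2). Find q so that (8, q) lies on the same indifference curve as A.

q = 8/11

U depends on (r, q) only through S = 3r^(-1) + 3q^(-1), so equal utility means equal S. At (1, 2): S = 4.5.
With r = 8: 3·8^(-1) = 0.375, so 3q^(-1) = 4.5 − 0.375 = 4.125, i.e. q^(-1) = 1.375.
Hence q = 1/1.375 = 8/11.
Check: U(8, 8/11) = 0.2222.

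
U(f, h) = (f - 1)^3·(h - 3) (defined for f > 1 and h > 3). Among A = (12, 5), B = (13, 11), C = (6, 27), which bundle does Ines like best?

Bundle B

Evaluate utility at each bundle:
U(A) = 2662.
U(B) = 13824.
U(C) = 3000.
Highest utility is B, so B ≻ C ≻ A.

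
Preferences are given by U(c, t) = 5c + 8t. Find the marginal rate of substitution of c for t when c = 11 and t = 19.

MU_c = 5, MU_t = 8, so MRS = 5/8 = 0.625 at every bundle.
At (11, 19): MRS = 0.625.
The indifference curve has slope −0.625 at this bundle.

MRS = 0.625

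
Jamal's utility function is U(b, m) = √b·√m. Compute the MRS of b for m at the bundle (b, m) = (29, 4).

MU_b = 0.5·b^(-0.5)·√m and MU_m = 0.5·√b·m^(-0.5).
MRS = MU_b/MU_m = m/b.
At (29, 4): MRS = 4/29.
The indifference curve has slope −4/29 at this bundle.

MRS = 4/29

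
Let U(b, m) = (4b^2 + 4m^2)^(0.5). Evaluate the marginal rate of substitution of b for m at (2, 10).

MRS = 0.2

For CES with ρ = 2, MRS = (m/b)^(-1).
At (2, 10): MRS = 0.2.
So at (2, 10) the consumer would give up 0.2 units of m for one more unit of b.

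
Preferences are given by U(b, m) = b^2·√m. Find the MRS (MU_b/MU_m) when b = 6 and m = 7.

MRS = 14/3

MU_b = 2·b·√m and MU_m = 0.5·b^2·m^(-0.5).
MRS = MU_b/MU_m = (4)·m/b.
At (6, 7): MRS = 14/3.
The indifference curve has slope −14/3 at this bundle.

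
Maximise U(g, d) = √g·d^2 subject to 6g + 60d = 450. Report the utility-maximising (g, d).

g* = 15, d* = 6

MU_g = 0.5·g^(-0.5)·d^2 and MU_d = 2·√g·d.
MRS = MU_g/MU_d = (0.25)·d/g.
Tangency: set MRS = p_g/p_d = 6/60 = 0.1.
So (0.25)·d/g = 0.1, i.e. d = 0.4·g.
Substitute into the budget 6·g + 60·d = 450: 30·g = 450, so g* = 15.
Then d* = 0.4·15 = 6.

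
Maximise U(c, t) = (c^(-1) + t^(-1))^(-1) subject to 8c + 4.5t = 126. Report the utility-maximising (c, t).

c* = 9, t* = 12

For CES with ρ = -1, MRS = (t/c)^2.
Tangency: set MRS = p_c/p_t = 8/4.5 = 16/9.
So (t/c)^2 = 16/9; taking the square root, t/c = 4/3, i.e. t = (4/3)·c.
Substitute into the budget 8·c + 4.5·t = 126: 14·c = 126, so c* = 9 and t* = (4/3)·9 = 12.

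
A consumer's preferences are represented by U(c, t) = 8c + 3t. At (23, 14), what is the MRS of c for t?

MRS = 8/3

MU_c = 8, MU_t = 3, so MRS = 8/3 at every bundle.
At (23, 14): MRS = 8/3.
The indifference curve has slope −8/3 at this bundle.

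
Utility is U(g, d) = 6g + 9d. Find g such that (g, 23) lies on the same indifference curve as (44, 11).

U(44, 11) = 363.
Set U(g, 23) = 363 and solve.
6g + 9·23 = 363 ⇒ 6g = 156 ⇒ g = 26.
Check: U(26, 23) = 363.

g = 26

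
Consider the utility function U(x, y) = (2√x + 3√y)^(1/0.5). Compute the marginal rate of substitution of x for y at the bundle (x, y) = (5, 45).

MRS = 2

For CES with ρ = 0.5, MRS = (2/3)·√(y/x).
At (5, 45): MRS = 2.
So at (5, 45) the consumer would give up 2 units of y for one more unit of x.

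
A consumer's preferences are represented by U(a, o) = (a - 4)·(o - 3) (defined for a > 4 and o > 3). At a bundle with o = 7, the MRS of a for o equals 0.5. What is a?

a = 12

MU_a = (o−3), MU_o = (a−4).
MRS = (o−3)/(a−4).
Substitute o = 7: MRS = 4/(a − 4). Setting this equal to 0.5 gives a − 4 = 4/0.5 = 8, so a = 12.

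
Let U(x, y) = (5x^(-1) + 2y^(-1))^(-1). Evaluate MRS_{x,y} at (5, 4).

MRS = 1.6

For CES with ρ = -1, MRS = (5/2)·(y/x)^2.
At (5, 4): MRS = 1.6.
The indifference curve has slope −1.6 at this bundle.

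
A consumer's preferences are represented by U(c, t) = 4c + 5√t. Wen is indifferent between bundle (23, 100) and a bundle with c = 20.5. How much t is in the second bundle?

U(23, 100) = 142.
Set U(20.5, t) = 142 and solve.
With c = 20.5: 5√t = 142 − 4·20.5 = 60, so √t = 12 and t = 144.
Check: U(20.5, 144) = 142.

t = 144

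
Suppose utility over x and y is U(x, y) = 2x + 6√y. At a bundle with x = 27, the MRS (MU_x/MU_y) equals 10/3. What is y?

y = 25

MU_x = 2, MU_y = 6/(2√y).
MRS = 2 ÷ (6/(2√y)).
MRS depends only on y: (2/3)·√y = 10/3 ⇒ √y = (10/3)/(2/3) = 5 ⇒ y = 25.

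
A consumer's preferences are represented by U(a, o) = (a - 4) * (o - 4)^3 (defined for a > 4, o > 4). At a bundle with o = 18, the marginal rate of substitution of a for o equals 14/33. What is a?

MU_a = (o−4)^3, MU_o = 3·(a−4)·(o−4)^2.
MRS = (1/3)·(o−4)/(a−4).
Substitute o = 18: MRS = (14/3)/(a − 4). Setting this equal to 14/33 gives a − 4 = (14/3)/(14/33) = 11, so a = 15.

a = 15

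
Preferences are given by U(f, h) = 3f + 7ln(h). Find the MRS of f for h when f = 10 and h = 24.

MU_f = 3, MU_h = 7/h.
MRS = 3 ÷ (7/h).
At (10, 24): MRS = 72/7.
The indifference curve has slope −72/7 at this bundle.

MRS = 72/7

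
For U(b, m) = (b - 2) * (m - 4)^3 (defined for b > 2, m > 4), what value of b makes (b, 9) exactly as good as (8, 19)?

U(8, 19) = 20250.
Set U(b, 9) = 20250 and solve.
With m = 9: (9 − 4)^3 = 125, so (b − 2) = 20250/125 = 162.
So b = 2 + 162 = 164.
Check: U(164, 9) = 20250.

b = 164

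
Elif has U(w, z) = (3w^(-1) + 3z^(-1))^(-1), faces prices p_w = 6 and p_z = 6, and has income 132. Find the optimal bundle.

For CES with ρ = -1, MRS = (z/w)^2.
Tangency: set MRS = p_w/p_z = 6/6 = 1.
So (z/w)^2 = 1; taking the square root, z/w = 1, i.e. z = w.
Substitute into the budget 6·w + 6·z = 132: 12·w = 132, so w* = 11 and z* = 11.

w* = 11, z* = 11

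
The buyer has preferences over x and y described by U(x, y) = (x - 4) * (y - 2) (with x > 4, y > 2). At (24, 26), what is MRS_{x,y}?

MU_x = (y−2), MU_y = (x−4).
MRS = (y−2)/(x−4).
At (24, 26): MRS = 1.2.
So at (24, 26) the consumer would give up 1.2 units of y for one more unit of x.

MRS = 1.2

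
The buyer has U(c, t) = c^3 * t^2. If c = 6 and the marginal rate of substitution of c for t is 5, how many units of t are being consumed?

MU_c = 3·c^2·t^2 and MU_t = 2·c^3·t.
MRS = MU_c/MU_t = (3/2)·t/c.
Substitute c = 6: MRS = t/4. Setting t/4 = 5 gives t = 5·4 = 20.

t = 20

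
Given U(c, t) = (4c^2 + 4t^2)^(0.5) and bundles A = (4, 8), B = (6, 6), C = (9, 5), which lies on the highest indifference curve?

Evaluate utility at each bundle:
U(A) = 17.889.
U(B) = 16.971.
U(C) = 20.591.
Highest utility is C, so C ≻ A ≻ B.

Bundle C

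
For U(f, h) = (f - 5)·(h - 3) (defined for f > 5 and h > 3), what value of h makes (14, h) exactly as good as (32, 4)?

U(32, 4) = 27.
Set U(14, h) = 27 and solve.
With f = 14: (14 − 5) = 9, so (h − 3) = 27/9 = 3.
So h = 3 + 3 = 6.
Check: U(14, 6) = 27.

h = 6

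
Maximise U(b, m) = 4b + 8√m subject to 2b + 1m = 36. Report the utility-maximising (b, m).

b* = 16, m* = 4

MU_b = 4, MU_m = 8/(2√m).
MRS = 4 ÷ (8/(2√m)).
Tangency: set MRS = p_b/p_m = 2/1 = 2.
MRS depends only on m: √m = 2 ⇒ √m = 2 ⇒ m* = 4.
From the budget, 2·b = 36 − 1·4 = 32, so b* = 16.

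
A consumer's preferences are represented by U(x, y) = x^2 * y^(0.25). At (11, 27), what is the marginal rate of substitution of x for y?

MU_x = 2·x·y^(0.25) and MU_y = 0.25·x^2·y^(-0.75).
MRS = MU_x/MU_y = (8)·y/x.
At (11, 27): MRS = 216/11.
That is, one extra unit of x is worth 216/11 units of y at the margin.

MRS = 216/11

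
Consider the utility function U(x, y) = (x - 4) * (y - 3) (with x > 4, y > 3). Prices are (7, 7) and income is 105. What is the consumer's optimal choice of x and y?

MU_x = (y−3), MU_y = (x−4).
MRS = (y−3)/(x−4).
Tangency: set MRS = p_x/p_y = 7/7 = 1.
So (y − 3)/(x − 4) = 1, i.e. (y − 3) = (x − 4).
Rewrite the budget in excess-of-subsistence terms: 7·(x − 4) + 7·(y − 3) = 105 − 7·4 − 7·3 = 56.
Substituting, 14·(x − 4) = 56, so x − 4 = 4 and x* = 8.
Then y − 3 = 4, so y* = 7.

x* = 8, y* = 7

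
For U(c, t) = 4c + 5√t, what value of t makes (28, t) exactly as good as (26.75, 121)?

t = 100

U(26.75, 121) = 162.
Set U(28, t) = 162 and solve.
With c = 28: 5√t = 162 − 4·28 = 50, so √t = 10 and t = 100.
Check: U(28, 100) = 162.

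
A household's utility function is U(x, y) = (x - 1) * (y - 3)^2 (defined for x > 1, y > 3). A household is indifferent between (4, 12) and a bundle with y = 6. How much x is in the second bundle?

x = 28

U(4, 12) = 243.
Set U(x, 6) = 243 and solve.
With y = 6: (6 − 3)^2 = 9, so (x − 1) = 243/9 = 27.
So x = 1 + 27 = 28.
Check: U(28, 6) = 243.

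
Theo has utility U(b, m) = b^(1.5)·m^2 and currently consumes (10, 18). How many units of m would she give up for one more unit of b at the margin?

MRS = 1.35

MU_b = 1.5·√b·m^2 and MU_m = 2·b^(1.5)·m.
MRS = MU_b/MU_m = (0.75)·m/b.
At (10, 18): MRS = 1.35.
So at (10, 18) the consumer would give up 1.35 units of m for one more unit of b.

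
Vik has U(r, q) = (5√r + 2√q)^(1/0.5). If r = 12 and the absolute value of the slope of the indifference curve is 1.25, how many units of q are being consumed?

q = 3

For CES with ρ = 0.5, MRS = (5/2)·√(q/r).
Setting (5/2)·√(q/12) = 1.25 gives √(q/12) = 0.5, so q/12 = 0.25 and q = 3.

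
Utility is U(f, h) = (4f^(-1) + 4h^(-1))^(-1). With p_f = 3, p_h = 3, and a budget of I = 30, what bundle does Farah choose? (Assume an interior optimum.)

f* = 5, h* = 5

For CES with ρ = -1, MRS = (h/f)^2.
Tangency: set MRS = p_f/p_h = 3/3 = 1.
So (h/f)^2 = 1; taking the square root, h/f = 1, i.e. h = f.
Substitute into the budget 3·f + 3·h = 30: 6·f = 30, so f* = 5 and h* = 5.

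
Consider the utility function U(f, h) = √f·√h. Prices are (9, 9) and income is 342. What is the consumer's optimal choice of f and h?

MU_f = 0.5·f^(-0.5)·√h and MU_h = 0.5·√f·h^(-0.5).
MRS = MU_f/MU_h = h/f.
Tangency: set MRS = p_f/p_h = 9/9 = 1.
So h/f = 1, i.e. h = f.
Substitute into the budget 9·f + 9·h = 342: 18·f = 342, so f* = 19.
Then h* = 19.

f* = 19, h* = 19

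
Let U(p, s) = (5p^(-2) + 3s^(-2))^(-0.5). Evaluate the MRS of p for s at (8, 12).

For CES with ρ = -2, MRS = (5/3)·(s/p)^3.
At (8, 12): MRS = 5.625.
That is, one extra unit of p is worth 5.625 units of s at the margin.

MRS = 5.625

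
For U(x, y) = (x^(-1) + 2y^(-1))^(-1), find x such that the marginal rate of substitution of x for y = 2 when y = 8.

x = 4

For CES with ρ = -1, MRS = (1/2)·(y/x)^2.
Setting (1/2)·(8/x)^2 = 2 gives (8/x)^2 = 4, so 8/x = 2 and x = 4.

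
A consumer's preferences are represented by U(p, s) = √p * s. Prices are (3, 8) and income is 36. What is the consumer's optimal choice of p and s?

p* = 4, s* = 3

MU_p = 0.5·p^(-0.5)·s and MU_s = √p.
MRS = MU_p/MU_s = (0.5)·s/p.
Tangency: set MRS = p_p/p_s = 3/8 = 0.375.
So (0.5)·s/p = 0.375, i.e. s = 0.75·p.
Substitute into the budget 3·p + 8·s = 36: 9·p = 36, so p* = 4.
Then s* = 0.75·4 = 3.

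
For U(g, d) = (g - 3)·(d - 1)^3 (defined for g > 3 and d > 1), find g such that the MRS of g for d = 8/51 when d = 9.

MU_g = (d−1)^3, MU_d = 3·(g−3)·(d−1)^2.
MRS = (1/3)·(d−1)/(g−3).
Substitute d = 9: MRS = (8/3)/(g − 3). Setting this equal to 8/51 gives g − 3 = (8/3)/(8/51) = 17, so g = 20.

g = 20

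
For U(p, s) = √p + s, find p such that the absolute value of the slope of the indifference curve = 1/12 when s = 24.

MU_p = 1/(2√p), MU_s = 1.
MRS = 1/(2√p) ÷ 1.
MRS depends only on p: 0.5/√p = 1/12 ⇒ √p = 0.5/(1/12) = 6 ⇒ p = 36.

p = 36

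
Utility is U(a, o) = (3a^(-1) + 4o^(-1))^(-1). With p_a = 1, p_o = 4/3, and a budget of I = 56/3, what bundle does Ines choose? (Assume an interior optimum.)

For CES with ρ = -1, MRS = (3/4)·(o/a)^2.
Tangency: set MRS = p_a/p_o = 1/(4/3) = 0.75.
So (o/a)^2 = 1; taking the square root, o/a = 1, i.e. o = a.
Substitute into the budget 1·a + (4/3)·o = 56/3: (7/3)·a = 56/3, so a* = 8 and o* = 8.

a* = 8, o* = 8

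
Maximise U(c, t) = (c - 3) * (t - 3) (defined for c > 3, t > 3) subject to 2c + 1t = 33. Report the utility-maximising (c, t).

MU_c = (t−3), MU_t = (c−3).
MRS = (t−3)/(c−3).
Tangency: set MRS = p_c/p_t = 2/1 = 2.
So (t − 3)/(c − 3) = 2, i.e. (t − 3) = 2·(c − 3).
Rewrite the budget in excess-of-subsistence terms: 2·(c − 3) + 1·(t − 3) = 33 − 2·3 − 1·3 = 24.
Substituting, 4·(c − 3) = 24, so c − 3 = 6 and c* = 9.
Then t − 3 = 2·6 = 12, so t* = 15.

c* = 9, t* = 15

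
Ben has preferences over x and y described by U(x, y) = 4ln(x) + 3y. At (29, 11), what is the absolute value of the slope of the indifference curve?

MU_x = 4/x, MU_y = 3.
MRS = 4/x ÷ 3.
At (29, 11): MRS = 4/87.
The indifference curve has slope −4/87 at this bundle.

MRS = 4/87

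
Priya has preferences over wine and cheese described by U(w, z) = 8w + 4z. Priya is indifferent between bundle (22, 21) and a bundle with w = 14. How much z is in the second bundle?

z = 37

U(22, 21) = 260.
Set U(14, z) = 260 and solve.
8·14 + 4z = 260 ⇒ 4z = 148 ⇒ z = 37.
Check: U(14, 37) = 260.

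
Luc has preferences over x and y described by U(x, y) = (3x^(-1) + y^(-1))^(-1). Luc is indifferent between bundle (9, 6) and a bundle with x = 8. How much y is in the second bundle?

U depends on (x, y) only through S = 3x^(-1) + y^(-1), so equal utility means equal S. At (9, 6): S = 0.5.
With x = 8: 3·8^(-1) = 0.375, so y^(-1) = 0.5 − 0.375 = 0.125.
Hence y = 1/0.125 = 8.
Check: U(8, 8) = 2.

y = 8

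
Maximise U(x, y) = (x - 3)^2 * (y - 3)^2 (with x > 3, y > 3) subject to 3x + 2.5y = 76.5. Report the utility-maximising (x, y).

MU_x = 2·(x−3)·(y−3)^2, MU_y = 2·(x−3)^2·(y−3).
MRS = (y−3)/(x−3).
Tangency: set MRS = p_x/p_y = 3/2.5 = 1.2.
So (y − 3)/(x − 3) = 1.2, i.e. (y − 3) = 1.2·(x − 3).
Rewrite the budget in excess-of-subsistence terms: 3·(x − 3) + 2.5·(y − 3) = 76.5 − 3·3 − 2.5·3 = 60.
Substituting, 6·(x − 3) = 60, so x − 3 = 10 and x* = 13.
Then y − 3 = 1.2·10 = 12, so y* = 15.

x* = 13, y* = 15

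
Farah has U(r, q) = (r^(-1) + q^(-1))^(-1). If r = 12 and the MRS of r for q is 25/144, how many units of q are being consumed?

q = 5

For CES with ρ = -1, MRS = (q/r)^2.
Setting (q/12)^2 = 25/144 gives q/12 = 5/12 and q = 5.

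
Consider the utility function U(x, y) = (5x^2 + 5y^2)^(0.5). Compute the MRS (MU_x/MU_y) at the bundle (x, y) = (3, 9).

MRS = 1/3

For CES with ρ = 2, MRS = (y/x)^(-1).
At (3, 9): MRS = 1/3.
So at (3, 9) the consumer would give up 1/3 units of y for one more unit of x.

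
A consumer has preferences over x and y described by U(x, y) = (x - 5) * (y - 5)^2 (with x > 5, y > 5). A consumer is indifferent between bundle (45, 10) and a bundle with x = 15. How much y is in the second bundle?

y = 15

U(45, 10) = 1000.
Set U(15, y) = 1000 and solve.
With x = 15: (15 − 5) = 10, so (y − 5)^2 = 1000/10 = 100.
Taking the square root (with y > 5): y − 5 = 10, so y = 15.
Check: U(15, 15) = 1000.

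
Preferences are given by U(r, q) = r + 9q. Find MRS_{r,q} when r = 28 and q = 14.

MU_r = 1, MU_q = 9, so MRS = 1/9 at every bundle.
At (28, 14): MRS = 1/9.
So at (28, 14) the consumer would give up 1/9 units of q for one more unit of r.

MRS = 1/9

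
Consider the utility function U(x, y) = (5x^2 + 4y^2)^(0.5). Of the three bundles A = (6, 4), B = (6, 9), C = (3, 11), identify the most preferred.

Bundle C

Evaluate utility at each bundle:
U(A) = 15.620.
U(B) = 22.450.
U(C) = 23.000.
Highest utility is C, so C ≻ B ≻ A.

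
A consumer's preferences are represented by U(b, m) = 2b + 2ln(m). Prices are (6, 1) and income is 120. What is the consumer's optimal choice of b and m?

MU_b = 2, MU_m = 2/m.
MRS = 2 ÷ (2/m).
Tangency: set MRS = p_b/p_m = 6/1 = 6.
MRS depends only on m: m = 6 ⇒ m* = 6.
From the budget, 6·b = 120 − 1·6 = 114, so b* = 19.

b* = 19, m* = 6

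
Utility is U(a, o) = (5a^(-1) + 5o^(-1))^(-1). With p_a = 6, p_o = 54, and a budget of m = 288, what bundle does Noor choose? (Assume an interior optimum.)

For CES with ρ = -1, MRS = (o/a)^2.
Tangency: set MRS = p_a/p_o = 6/54 = 1/9.
So (o/a)^2 = 1/9; taking the square root, o/a = 1/3, i.e. o = (1/3)·a.
Substitute into the budget 6·a + 54·o = 288: 24·a = 288, so a* = 12 and o* = (1/3)·12 = 4.

a* = 12, o* = 4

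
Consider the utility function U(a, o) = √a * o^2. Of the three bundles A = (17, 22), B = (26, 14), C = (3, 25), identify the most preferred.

Bundle A

Evaluate utility at each bundle:
U(A) = 1995.583.
U(B) = 999.408.
U(C) = 1082.532.
Highest utility is A, so A ≻ C ≻ B.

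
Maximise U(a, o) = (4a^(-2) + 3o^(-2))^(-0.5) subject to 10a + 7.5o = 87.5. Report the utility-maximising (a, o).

For CES with ρ = -2, MRS = (4/3)·(o/a)^3.
Tangency: set MRS = p_a/p_o = 10/7.5 = 4/3.
So (o/a)^3 = 1; taking the cube root, o/a = 1, i.e. o = a.
Substitute into the budget 10·a + 7.5·o = 87.5: 17.5·a = 87.5, so a* = 5 and o* = 5.

a* = 5, o* = 5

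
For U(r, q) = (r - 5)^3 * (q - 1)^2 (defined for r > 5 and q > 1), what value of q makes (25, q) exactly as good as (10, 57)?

U(10, 57) = 392000.
Set U(25, q) = 392000 and solve.
With r = 25: (25 − 5)^3 = 8000, so (q − 1)^2 = 392000/8000 = 49.
Taking the square root (with q > 1): q − 1 = 7, so q = 8.
Check: U(25, 8) = 392000.

q = 8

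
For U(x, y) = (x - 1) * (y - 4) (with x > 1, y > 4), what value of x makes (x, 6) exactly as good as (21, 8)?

U(21, 8) = 80.
Set U(x, 6) = 80 and solve.
With y = 6: (6 − 4) = 2, so (x − 1) = 80/2 = 40.
So x = 1 + 40 = 41.
Check: U(41, 6) = 80.

x = 41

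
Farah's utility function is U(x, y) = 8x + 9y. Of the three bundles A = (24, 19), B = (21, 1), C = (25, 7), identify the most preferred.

Bundle A

Evaluate utility at each bundle:
U(A) = 363.
U(B) = 177.
U(C) = 263.
Highest utility is A, so A ≻ C ≻ B.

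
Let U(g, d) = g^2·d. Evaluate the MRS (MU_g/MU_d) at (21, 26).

MRS = 52/21

MU_g = 2·g·d and MU_d = g^2.
MRS = MU_g/MU_d = (2/1)·d/g.
At (21, 26): MRS = 52/21.
That is, one extra unit of g is worth 52/21 units of d at the margin.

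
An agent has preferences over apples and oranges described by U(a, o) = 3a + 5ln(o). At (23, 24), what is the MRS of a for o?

MU_a = 3, MU_o = 5/o.
MRS = 3 ÷ (5/o).
At (23, 24): MRS = 14.4.
That is, one extra unit of a is worth 14.4 units of o at the margin.

MRS = 14.4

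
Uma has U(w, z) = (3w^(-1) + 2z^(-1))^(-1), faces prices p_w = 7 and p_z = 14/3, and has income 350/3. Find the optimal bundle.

For CES with ρ = -1, MRS = (3/2)·(z/w)^2.
Tangency: set MRS = p_w/p_z = 7/(14/3) = 1.5.
So (z/w)^2 = 1; taking the square root, z/w = 1, i.e. z = w.
Substitute into the budget 7·w + (14/3)·z = 350/3: (35/3)·w = 350/3, so w* = 10 and z* = 10.

w* = 10, z* = 10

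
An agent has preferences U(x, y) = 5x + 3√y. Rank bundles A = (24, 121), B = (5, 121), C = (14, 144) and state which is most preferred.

Evaluate utility at each bundle:
U(A) = 153.000.
U(B) = 58.000.
U(C) = 106.000.
Highest utility is A, so A ≻ C ≻ B.

Bundle A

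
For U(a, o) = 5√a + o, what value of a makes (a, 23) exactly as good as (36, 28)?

U(36, 28) = 58.
Set U(a, 23) = 58 and solve.
With o = 23: 5√a = 58 − 23 = 35, so √a = 7 and a = 49.
Check: U(49, 23) = 58.

a = 49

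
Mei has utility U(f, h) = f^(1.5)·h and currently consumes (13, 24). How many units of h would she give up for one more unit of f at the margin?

MU_f = 1.5·√f·h and MU_h = f^(1.5).
MRS = MU_f/MU_h = (1.5)·h/f.
At (13, 24): MRS = 36/13.
That is, one extra unit of f is worth 36/13 units of h at the margin.

MRS = 36/13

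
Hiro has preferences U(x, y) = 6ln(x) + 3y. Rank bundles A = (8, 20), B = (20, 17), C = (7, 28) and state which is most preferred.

Evaluate utility at each bundle:
U(A) = 72.477.
U(B) = 68.974.
U(C) = 95.675.
Highest utility is C, so C ≻ A ≻ B.

Bundle C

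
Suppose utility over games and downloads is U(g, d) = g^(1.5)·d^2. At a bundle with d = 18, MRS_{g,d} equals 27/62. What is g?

MU_g = 1.5·√g·d^2 and MU_d = 2·g^(1.5)·d.
MRS = MU_g/MU_d = (0.75)·d/g.
Substitute d = 18: MRS = 13.5/g. Setting 13.5/g = 27/62 gives g = 13.5/(27/62) = 31.

g = 31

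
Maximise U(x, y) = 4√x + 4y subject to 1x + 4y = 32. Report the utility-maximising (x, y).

x* = 4, y* = 7

MU_x = 4/(2√x), MU_y = 4.
MRS = 4/(2√x) ÷ 4.
Tangency: set MRS = p_x/p_y = 1/4 = 0.25.
MRS depends only on x: 0.5/√x = 0.25 ⇒ √x = 0.5/0.25 = 2 ⇒ x* = 4.
From the budget, 4·y = 32 − 1·4 = 28, so y* = 7.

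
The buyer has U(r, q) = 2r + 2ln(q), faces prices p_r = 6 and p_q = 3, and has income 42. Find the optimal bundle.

r* = 6, q* = 2

MU_r = 2, MU_q = 2/q.
MRS = 2 ÷ (2/q).
Tangency: set MRS = p_r/p_q = 6/3 = 2.
MRS depends only on q: q = 2 ⇒ q* = 2.
From the budget, 6·r = 42 − 3·2 = 36, so r* = 6.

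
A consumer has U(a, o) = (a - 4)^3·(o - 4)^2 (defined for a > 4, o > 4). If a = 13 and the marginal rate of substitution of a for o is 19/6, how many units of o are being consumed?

MU_a = 3·(a−4)^2·(o−4)^2, MU_o = 2·(a−4)^3·(o−4).
MRS = (3/2)·(o−4)/(a−4).
Substitute a = 13: MRS = (o − 4)/6. Setting this equal to 19/6 gives o − 4 = (19/6)·6 = 19, so o = 23.

o = 23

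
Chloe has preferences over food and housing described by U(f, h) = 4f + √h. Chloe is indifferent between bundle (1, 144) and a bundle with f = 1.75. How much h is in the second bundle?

h = 81

U(1, 144) = 16.
Set U(1.75, h) = 16 and solve.
With f = 1.75: √h = 16 − 4·1.75 = 9, so √h = 9 and h = 81.
Check: U(1.75, 81) = 16.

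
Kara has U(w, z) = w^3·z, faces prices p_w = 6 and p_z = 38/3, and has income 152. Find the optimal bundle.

MU_w = 3·w^2·z and MU_z = w^3.
MRS = MU_w/MU_z = (3/1)·z/w.
Tangency: set MRS = p_w/p_z = 6/(38/3) = 9/19.
So (3/1)·z/w = 9/19, i.e. z = (3/19)·w.
Substitute into the budget 6·w + (38/3)·z = 152: 8·w = 152, so w* = 19.
Then z* = (3/19)·19 = 3.

w* = 19, z* = 3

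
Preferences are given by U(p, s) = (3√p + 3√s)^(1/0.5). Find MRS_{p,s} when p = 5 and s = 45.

For CES with ρ = 0.5, MRS = √(s/p).
At (5, 45): MRS = 3.
The indifference curve has slope −3 at this bundle.

MRS = 3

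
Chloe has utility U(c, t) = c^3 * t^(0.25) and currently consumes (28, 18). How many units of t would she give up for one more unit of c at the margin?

MRS = 54/7

MU_c = 3·c^2·t^(0.25) and MU_t = 0.25·c^3·t^(-0.75).
MRS = MU_c/MU_t = (12)·t/c.
At (28, 18): MRS = 54/7.
So at (28, 18) the consumer would give up 54/7 units of t for one more unit of c.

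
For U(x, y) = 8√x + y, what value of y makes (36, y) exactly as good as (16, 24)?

U(16, 24) = 56.
Set U(36, y) = 56 and solve.
With x = 36: √36 = 6, so y = 56 − 8·6 = 8.
Check: U(36, 8) = 56.

y = 8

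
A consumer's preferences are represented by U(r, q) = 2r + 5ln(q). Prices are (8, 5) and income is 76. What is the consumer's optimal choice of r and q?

r* = 7, q* = 4

MU_r = 2, MU_q = 5/q.
MRS = 2 ÷ (5/q).
Tangency: set MRS = p_r/p_q = 8/5 = 1.6.
MRS depends only on q: 0.4·q = 1.6 ⇒ q* = 1.6/0.4 = 4.
From the budget, 8·r = 76 − 5·4 = 56, so r* = 7.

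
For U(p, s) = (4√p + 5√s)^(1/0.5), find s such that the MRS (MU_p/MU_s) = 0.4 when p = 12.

For CES with ρ = 0.5, MRS = (4/5)·√(s/p).
Setting (4/5)·√(s/12) = 0.4 gives √(s/12) = 0.5, so s/12 = 0.25 and s = 3.

s = 3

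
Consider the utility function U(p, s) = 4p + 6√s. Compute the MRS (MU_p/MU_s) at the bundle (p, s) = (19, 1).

MRS = 4/3

MU_p = 4, MU_s = 6/(2√s).
MRS = 4 ÷ (6/(2√s)).
At (19, 1): MRS = 4/3.
The indifference curve has slope −4/3 at this bundle.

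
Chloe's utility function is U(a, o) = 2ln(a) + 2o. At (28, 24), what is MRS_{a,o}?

MRS = 1/28

MU_a = 2/a, MU_o = 2.
MRS = 2/a ÷ 2.
At (28, 24): MRS = 1/28.
So at (28, 24) the consumer would give up 1/28 units of o for one more unit of a.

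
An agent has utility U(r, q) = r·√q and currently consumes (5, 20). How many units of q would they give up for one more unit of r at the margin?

MRS = 8

MU_r = √q and MU_q = 0.5·r·q^(-0.5).
MRS = MU_r/MU_q = (2)·q/r.
At (5, 20): MRS = 8.
So at (5, 20) the consumer would give up 8 units of q for one more unit of r.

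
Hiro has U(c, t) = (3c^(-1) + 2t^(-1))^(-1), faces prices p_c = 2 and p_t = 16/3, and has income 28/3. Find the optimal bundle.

c* = 2, t* = 1

For CES with ρ = -1, MRS = (3/2)·(t/c)^2.
Tangency: set MRS = p_c/p_t = 2/(16/3) = 0.375.
So (t/c)^2 = 0.25; taking the square root, t/c = 0.5, i.e. t = 0.5·c.
Substitute into the budget 2·c + (16/3)·t = 28/3: (14/3)·c = 28/3, so c* = 2 and t* = 0.5·2 = 1.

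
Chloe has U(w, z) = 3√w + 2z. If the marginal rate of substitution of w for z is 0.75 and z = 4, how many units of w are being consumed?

MU_w = 3/(2√w), MU_z = 2.
MRS = 3/(2√w) ÷ 2.
MRS depends only on w: 0.75/√w = 0.75 ⇒ √w = 0.75/0.75 = 1 ⇒ w = 1.

w = 1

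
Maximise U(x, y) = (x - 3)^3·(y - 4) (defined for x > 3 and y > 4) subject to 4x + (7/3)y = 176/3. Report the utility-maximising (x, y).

MU_x = 3·(x−3)^2·(y−4), MU_y = (x−3)^3.
MRS = (3/1)·(y−4)/(x−3).
Tangency: set MRS = p_x/p_y = 4/(7/3) = 12/7.
So (3/1)·(y − 4)/(x − 3) = 12/7, i.e. (y − 4) = (4/7)·(x − 3).
Rewrite the budget in excess-of-subsistence terms: 4·(x − 3) + (7/3)·(y − 4) = 176/3 − 4·3 − (7/3)·4 = 112/3.
Substituting, (16/3)·(x − 3) = 112/3, so x − 3 = 7 and x* = 10.
Then y − 4 = (4/7)·7 = 4, so y* = 8.

x* = 10, y* = 8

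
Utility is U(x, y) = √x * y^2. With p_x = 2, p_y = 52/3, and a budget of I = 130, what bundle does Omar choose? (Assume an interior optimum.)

MU_x = 0.5·x^(-0.5)·y^2 and MU_y = 2·√x·y.
MRS = MU_x/MU_y = (0.25)·y/x.
Tangency: set MRS = p_x/p_y = 2/(52/3) = 3/26.
So (0.25)·y/x = 3/26, i.e. y = (6/13)·x.
Substitute into the budget 2·x + (52/3)·y = 130: 10·x = 130, so x* = 13.
Then y* = (6/13)·13 = 6.

x* = 13, y* = 6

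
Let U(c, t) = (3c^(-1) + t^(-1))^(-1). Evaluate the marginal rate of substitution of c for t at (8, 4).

MRS = 0.75

For CES with ρ = -1, MRS = (3/1)·(t/c)^2.
At (8, 4): MRS = 0.75.
That is, one extra unit of c is worth 0.75 units of t at the margin.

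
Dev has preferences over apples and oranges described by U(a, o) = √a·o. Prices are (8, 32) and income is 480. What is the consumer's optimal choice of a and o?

MU_a = 0.5·a^(-0.5)·o and MU_o = √a.
MRS = MU_a/MU_o = (0.5)·o/a.
Tangency: set MRS = p_a/p_o = 8/32 = 0.25.
So (0.5)·o/a = 0.25, i.e. o = 0.5·a.
Substitute into the budget 8·a + 32·o = 480: 24·a = 480, so a* = 20.
Then o* = 0.5·20 = 10.

a* = 20, o* = 10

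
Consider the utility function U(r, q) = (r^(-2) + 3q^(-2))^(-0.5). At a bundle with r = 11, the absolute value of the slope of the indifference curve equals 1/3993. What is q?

q = 1

For CES with ρ = -2, MRS = (1/3)·(q/r)^3.
Setting (1/3)·(q/11)^3 = 1/3993 gives (q/11)^3 = 1/1331, so q/11 = 1/11 and q = 1.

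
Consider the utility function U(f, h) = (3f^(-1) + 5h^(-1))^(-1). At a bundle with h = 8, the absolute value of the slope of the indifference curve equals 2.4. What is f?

f = 4

For CES with ρ = -1, MRS = (3/5)·(h/f)^2.
Setting (3/5)·(8/f)^2 = 2.4 gives (8/f)^2 = 4, so 8/f = 2 and f = 4.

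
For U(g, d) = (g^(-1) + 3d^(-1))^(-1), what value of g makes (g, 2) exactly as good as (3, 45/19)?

U depends on (g, d) only through S = g^(-1) + 3d^(-1), so equal utility means equal S. At (3, 45/19): S = 1.6.
With d = 2: 3·2^(-1) = 1.5, so g^(-1) = 1.6 − 1.5 = 0.1.
Hence g = 1/0.1 = 10.
Check: U(10, 2) = 0.625.

g = 10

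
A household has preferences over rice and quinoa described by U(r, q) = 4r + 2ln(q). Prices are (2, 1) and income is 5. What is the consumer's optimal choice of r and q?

MU_r = 4, MU_q = 2/q.
MRS = 4 ÷ (2/q).
Tangency: set MRS = p_r/p_q = 2/1 = 2.
MRS depends only on q: 2·q = 2 ⇒ q* = 2/2 = 1.
From the budget, 2·r = 5 − 1·1 = 4, so r* = 2.

r* = 2, q* = 1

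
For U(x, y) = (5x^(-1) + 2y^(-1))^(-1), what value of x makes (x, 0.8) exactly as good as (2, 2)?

U depends on (x, y) only through S = 5x^(-1) + 2y^(-1), so equal utility means equal S. At (2, 2): S = 3.5.
With y = 0.8: 2·0.8^(-1) = 2.5, so 5x^(-1) = 3.5 − 2.5 = 1, i.e. x^(-1) = 0.2.
Hence x = 1/0.2 = 5.
Check: U(5, 0.8) = 0.2857.

x = 5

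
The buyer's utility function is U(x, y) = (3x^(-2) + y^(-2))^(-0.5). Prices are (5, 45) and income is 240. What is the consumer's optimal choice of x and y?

For CES with ρ = -2, MRS = (3/1)·(y/x)^3.
Tangency: set MRS = p_x/p_y = 5/45 = 1/9.
So (y/x)^3 = 1/27; taking the cube root, y/x = 1/3, i.e. y = (1/3)·x.
Substitute into the budget 5·x + 45·y = 240: 20·x = 240, so x* = 12 and y* = (1/3)·12 = 4.

x* = 12, y* = 4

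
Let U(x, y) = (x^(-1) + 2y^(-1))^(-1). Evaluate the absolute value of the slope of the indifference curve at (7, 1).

MRS = 1/98

For CES with ρ = -1, MRS = (1/2)·(y/x)^2.
At (7, 1): MRS = 1/98.
That is, one extra unit of x is worth 1/98 units of y at the margin.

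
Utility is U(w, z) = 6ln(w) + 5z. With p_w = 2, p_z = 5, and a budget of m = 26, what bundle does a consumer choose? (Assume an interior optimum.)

MU_w = 6/w, MU_z = 5.
MRS = 6/w ÷ 5.
Tangency: set MRS = p_w/p_z = 2/5 = 0.4.
MRS depends only on w: 1.2/w = 0.4 ⇒ w* = 1.2/0.4 = 3.
From the budget, 5·z = 26 − 2·3 = 20, so z* = 4.

w* = 3, z* = 4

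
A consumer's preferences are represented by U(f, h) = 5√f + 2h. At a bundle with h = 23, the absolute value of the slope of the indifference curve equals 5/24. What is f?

MU_f = 5/(2√f), MU_h = 2.
MRS = 5/(2√f) ÷ 2.
MRS depends only on f: 1.25/√f = 5/24 ⇒ √f = 1.25/(5/24) = 6 ⇒ f = 36.

f = 36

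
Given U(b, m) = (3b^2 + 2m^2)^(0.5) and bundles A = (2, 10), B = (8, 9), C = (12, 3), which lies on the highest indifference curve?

Bundle C

Evaluate utility at each bundle:
U(A) = 14.560.
U(B) = 18.815.
U(C) = 21.213.
Highest utility is C, so C ≻ B ≻ A.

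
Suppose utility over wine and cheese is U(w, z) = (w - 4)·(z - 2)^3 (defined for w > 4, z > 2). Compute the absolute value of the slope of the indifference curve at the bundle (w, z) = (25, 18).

MU_w = (z−2)^3, MU_z = 3·(w−4)·(z−2)^2.
MRS = (1/3)·(z−2)/(w−4).
At (25, 18): MRS = 16/63.
That is, one extra unit of w is worth 16/63 units of z at the margin.

MRS = 16/63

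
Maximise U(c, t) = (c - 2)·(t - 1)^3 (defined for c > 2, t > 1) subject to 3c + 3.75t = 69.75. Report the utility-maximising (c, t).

c* = 7, t* = 13

MU_c = (t−1)^3, MU_t = 3·(c−2)·(t−1)^2.
MRS = (1/3)·(t−1)/(c−2).
Tangency: set MRS = p_c/p_t = 3/3.75 = 0.8.
So (1/3)·(t − 1)/(c − 2) = 0.8, i.e. (t − 1) = 2.4·(c − 2).
Rewrite the budget in excess-of-subsistence terms: 3·(c − 2) + 3.75·(t − 1) = 69.75 − 3·2 − 3.75·1 = 60.
Substituting, 12·(c − 2) = 60, so c − 2 = 5 and c* = 7.
Then t − 1 = 2.4·5 = 12, so t* = 13.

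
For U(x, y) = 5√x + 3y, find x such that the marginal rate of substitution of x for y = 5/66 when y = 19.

x = 121

MU_x = 5/(2√x), MU_y = 3.
MRS = 5/(2√x) ÷ 3.
MRS depends only on x: (5/6)/√x = 5/66 ⇒ √x = (5/6)/(5/66) = 11 ⇒ x = 121.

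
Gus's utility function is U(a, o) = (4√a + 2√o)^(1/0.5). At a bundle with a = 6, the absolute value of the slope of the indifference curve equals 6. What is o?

For CES with ρ = 0.5, MRS = (4/2)·√(o/a).
Setting (4/2)·√(o/6) = 6 gives √(o/6) = 3, so o/6 = 9 and o = 54.

o = 54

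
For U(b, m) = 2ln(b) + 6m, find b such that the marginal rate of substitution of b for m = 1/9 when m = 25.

b = 3

MU_b = 2/b, MU_m = 6.
MRS = 2/b ÷ 6.
MRS depends only on b: (1/3)/b = 1/9 ⇒ b = (1/3)/(1/9) = 3.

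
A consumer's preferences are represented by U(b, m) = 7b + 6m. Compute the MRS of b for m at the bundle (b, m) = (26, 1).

MRS = 7/6

MU_b = 7, MU_m = 6, so MRS = 7/6 at every bundle.
At (26, 1): MRS = 7/6.
So at (26, 1) the consumer would give up 7/6 units of m for one more unit of b.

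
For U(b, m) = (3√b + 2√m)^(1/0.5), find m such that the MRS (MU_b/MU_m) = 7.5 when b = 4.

For CES with ρ = 0.5, MRS = (3/2)·√(m/b).
Setting (3/2)·√(m/4) = 7.5 gives √(m/4) = 5, so m/4 = 25 and m = 100.

m = 100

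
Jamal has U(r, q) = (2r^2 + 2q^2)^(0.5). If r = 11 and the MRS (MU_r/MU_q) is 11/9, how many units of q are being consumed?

q = 9

For CES with ρ = 2, MRS = (q/r)^(-1).
Setting (q/11)^(-1) = 11/9 gives q/11 = 9/11 and q = 9.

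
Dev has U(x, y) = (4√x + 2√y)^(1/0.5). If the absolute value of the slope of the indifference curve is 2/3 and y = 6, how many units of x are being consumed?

x = 54

For CES with ρ = 0.5, MRS = (4/2)·√(y/x).
Setting (4/2)·√(6/x) = 2/3 gives √(6/x) = 1/3, so 6/x = 1/9 and x = 54.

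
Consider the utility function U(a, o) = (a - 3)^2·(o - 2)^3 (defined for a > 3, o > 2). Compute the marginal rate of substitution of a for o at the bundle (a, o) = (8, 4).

MU_a = 2·(a−3)·(o−2)^3, MU_o = 3·(a−3)^2·(o−2)^2.
MRS = (2/3)·(o−2)/(a−3).
At (8, 4): MRS = 4/15.
The indifference curve has slope −4/15 at this bundle.

MRS = 4/15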